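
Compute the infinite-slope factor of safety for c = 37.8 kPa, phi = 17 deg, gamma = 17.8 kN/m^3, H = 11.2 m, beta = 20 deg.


Using Fs = c / (gamma*H*sin(beta)*cos(beta)) + tan(phi)/tan(beta)
Cohesion contribution = 37.8 / (17.8*11.2*sin(20)*cos(20))
Cohesion contribution = 0.589951
Friction contribution = tan(17)/tan(20) = 0.839988
Fs = 0.589951 + 0.839988
Fs = 1.43


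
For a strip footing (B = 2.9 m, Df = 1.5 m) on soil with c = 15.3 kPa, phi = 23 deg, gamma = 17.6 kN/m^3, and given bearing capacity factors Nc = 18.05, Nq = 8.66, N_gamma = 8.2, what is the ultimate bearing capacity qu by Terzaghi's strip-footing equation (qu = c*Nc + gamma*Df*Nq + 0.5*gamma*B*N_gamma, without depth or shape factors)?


Result: 714.05 kPa

Derivation:
Compute qu = c*Nc + gamma*Df*Nq + 0.5*gamma*B*N_gamma
Term 1: 15.3 * 18.05 = 276.165
Term 2: 17.6 * 1.5 * 8.66 = 228.624
Term 3: 0.5 * 17.6 * 2.9 * 8.2 = 209.264
qu = 276.165 + 228.624 + 209.264
qu = 714.05 kPa


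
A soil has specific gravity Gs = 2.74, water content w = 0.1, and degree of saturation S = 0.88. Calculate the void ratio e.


Using the relation e = Gs * w / S
e = 2.74 * 0.1 / 0.88
e = 0.3114


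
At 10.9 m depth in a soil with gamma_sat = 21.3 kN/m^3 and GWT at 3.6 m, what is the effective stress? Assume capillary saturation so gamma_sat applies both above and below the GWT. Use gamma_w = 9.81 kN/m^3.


Total stress = gamma_sat * depth
sigma = 21.3 * 10.9 = 232.17 kPa
Pore water pressure u = gamma_w * (depth - d_wt)
u = 9.81 * (10.9 - 3.6) = 71.613 kPa
Effective stress = sigma - u
sigma' = 232.17 - 71.613 = 160.56 kPa


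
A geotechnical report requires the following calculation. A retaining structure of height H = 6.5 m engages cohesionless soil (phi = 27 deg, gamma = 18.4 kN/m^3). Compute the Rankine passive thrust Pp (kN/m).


Compute passive earth pressure coefficient:
Kp = tan^2(45 + phi/2) = tan^2(58.5) = 2.66294
Compute passive force:
Pp = 0.5 * Kp * gamma * H^2
Pp = 0.5 * 2.66294 * 18.4 * 6.5^2
Pp = 1035.08 kN/m


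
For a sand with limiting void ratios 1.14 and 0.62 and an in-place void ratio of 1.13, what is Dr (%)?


Using Dr = (e_max - e) / (e_max - e_min) * 100
e_max - e = 1.14 - 1.13 = 0.01
e_max - e_min = 1.14 - 0.62 = 0.52
Dr = 0.01 / 0.52 * 100
Dr = 1.92 %


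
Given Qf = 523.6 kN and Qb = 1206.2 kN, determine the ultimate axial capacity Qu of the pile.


Using Qu = Qf + Qb
Qu = 523.6 + 1206.2
Qu = 1729.8 kN


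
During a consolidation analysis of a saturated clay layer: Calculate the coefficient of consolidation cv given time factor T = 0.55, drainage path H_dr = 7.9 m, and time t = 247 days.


Using cv = T * H_dr^2 / t
H_dr^2 = 7.9^2 = 62.41
cv = 0.55 * 62.41 / 247
cv = 0.13897 m^2/day


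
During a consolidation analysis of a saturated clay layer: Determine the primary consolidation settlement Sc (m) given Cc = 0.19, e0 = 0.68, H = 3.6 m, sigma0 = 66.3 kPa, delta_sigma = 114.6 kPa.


Result: 0.1775 m

Derivation:
Using Sc = Cc * H / (1 + e0) * log10((sigma0 + delta_sigma) / sigma0)
Stress ratio = (66.3 + 114.6) / 66.3 = 2.72851
log10(2.72851) = 0.435925
Cc * H / (1 + e0) = 0.19 * 3.6 / (1 + 0.68) = 0.407143
Sc = 0.407143 * 0.435925
Sc = 0.1775 m


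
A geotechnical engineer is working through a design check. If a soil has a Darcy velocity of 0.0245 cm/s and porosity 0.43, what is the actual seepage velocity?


Using v_s = v_d / n
v_s = 0.0245 / 0.43
v_s = 0.05698 cm/s


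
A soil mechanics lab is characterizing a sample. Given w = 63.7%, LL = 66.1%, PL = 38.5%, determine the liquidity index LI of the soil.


First compute the plasticity index:
PI = LL - PL = 66.1 - 38.5 = 27.6
Then compute the liquidity index:
LI = (w - PL) / PI
LI = (63.7 - 38.5) / 27.6
LI = 0.913


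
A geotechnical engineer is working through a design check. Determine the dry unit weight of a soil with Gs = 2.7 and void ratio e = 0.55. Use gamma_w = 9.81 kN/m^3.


Using gamma_d = Gs * gamma_w / (1 + e)
gamma_d = 2.7 * 9.81 / (1 + 0.55)
gamma_d = 2.7 * 9.81 / 1.55
gamma_d = 17.088 kN/m^3


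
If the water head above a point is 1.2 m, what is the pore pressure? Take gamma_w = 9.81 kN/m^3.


Using u = gamma_w * h_w
u = 9.81 * 1.2
u = 11.77 kPa


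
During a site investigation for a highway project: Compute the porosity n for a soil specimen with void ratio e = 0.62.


Using the relation n = e / (1 + e)
n = 0.62 / (1 + 0.62)
n = 0.62 / 1.62
n = 0.3827


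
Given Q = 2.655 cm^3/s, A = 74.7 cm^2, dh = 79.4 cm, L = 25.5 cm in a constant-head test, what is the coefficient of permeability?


Result: 0.011415 cm/s

Derivation:
Compute hydraulic gradient:
i = dh / L = 79.4 / 25.5 = 3.11373
Then apply Darcy's law:
k = Q / (A * i)
k = 2.655 / (74.7 * 3.11373)
k = 2.655 / 232.595
k = 0.011415 cm/s


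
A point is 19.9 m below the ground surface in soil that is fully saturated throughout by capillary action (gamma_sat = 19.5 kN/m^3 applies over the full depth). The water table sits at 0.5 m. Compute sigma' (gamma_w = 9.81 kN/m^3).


Result: 197.74 kPa

Derivation:
Total stress = gamma_sat * depth
sigma = 19.5 * 19.9 = 388.05 kPa
Pore water pressure u = gamma_w * (depth - d_wt)
u = 9.81 * (19.9 - 0.5) = 190.314 kPa
Effective stress = sigma - u
sigma' = 388.05 - 190.314 = 197.74 kPa


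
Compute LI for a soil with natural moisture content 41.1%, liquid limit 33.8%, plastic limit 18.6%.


First compute the plasticity index:
PI = LL - PL = 33.8 - 18.6 = 15.2
Then compute the liquidity index:
LI = (w - PL) / PI
LI = (41.1 - 18.6) / 15.2
LI = 1.48


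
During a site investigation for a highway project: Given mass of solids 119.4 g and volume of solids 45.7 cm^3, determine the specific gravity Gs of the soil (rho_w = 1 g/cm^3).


Using Gs = m_s / (V_s * rho_w)
Since rho_w = 1 g/cm^3:
Gs = 119.4 / 45.7
Gs = 2.613


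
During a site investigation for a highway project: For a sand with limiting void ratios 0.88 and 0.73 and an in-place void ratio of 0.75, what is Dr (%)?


Using Dr = (e_max - e) / (e_max - e_min) * 100
e_max - e = 0.88 - 0.75 = 0.13
e_max - e_min = 0.88 - 0.73 = 0.15
Dr = 0.13 / 0.15 * 100
Dr = 86.67 %


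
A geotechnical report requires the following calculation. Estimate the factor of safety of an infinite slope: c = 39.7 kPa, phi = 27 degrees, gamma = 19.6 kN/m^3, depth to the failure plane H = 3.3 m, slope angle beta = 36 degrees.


Using Fs = c / (gamma*H*sin(beta)*cos(beta)) + tan(phi)/tan(beta)
Cohesion contribution = 39.7 / (19.6*3.3*sin(36)*cos(36))
Cohesion contribution = 1.29076
Friction contribution = tan(27)/tan(36) = 0.701302
Fs = 1.29076 + 0.701302
Fs = 1.992


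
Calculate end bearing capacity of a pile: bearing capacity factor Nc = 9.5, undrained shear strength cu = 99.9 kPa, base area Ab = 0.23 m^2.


Result: 218.28 kN

Derivation:
Using Qb = Nc * cu * Ab
Qb = 9.5 * 99.9 * 0.23
Qb = 218.28 kN


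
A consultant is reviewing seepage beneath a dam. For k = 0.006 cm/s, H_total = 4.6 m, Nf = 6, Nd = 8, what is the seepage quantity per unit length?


Convert k to m/s for unit consistency with H:
k = 0.006 cm/s = 0.006 / 100 m/s = 6e-05 m/s
Using q = k * H * Nf / Nd
Nf / Nd = 6 / 8 = 0.75
q = 6e-05 * 4.6 * 0.75
q = 0.000207 m^3/s per m


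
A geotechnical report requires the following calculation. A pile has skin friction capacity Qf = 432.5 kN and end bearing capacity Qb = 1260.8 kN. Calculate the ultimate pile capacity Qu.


Result: 1693.3 kN

Derivation:
Using Qu = Qf + Qb
Qu = 432.5 + 1260.8
Qu = 1693.3 kN


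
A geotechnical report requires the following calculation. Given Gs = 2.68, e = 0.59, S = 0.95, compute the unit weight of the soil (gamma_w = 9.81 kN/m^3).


Using gamma = gamma_w * (Gs + S*e) / (1 + e)
Numerator: Gs + S*e = 2.68 + 0.95*0.59 = 3.2405
Denominator: 1 + e = 1 + 0.59 = 1.59
gamma = 9.81 * 3.2405 / 1.59
gamma = 19.993 kN/m^3


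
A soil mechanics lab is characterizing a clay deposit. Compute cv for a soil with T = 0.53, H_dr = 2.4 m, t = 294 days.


Result: 0.01038 m^2/day

Derivation:
Using cv = T * H_dr^2 / t
H_dr^2 = 2.4^2 = 5.76
cv = 0.53 * 5.76 / 294
cv = 0.01038 m^2/day


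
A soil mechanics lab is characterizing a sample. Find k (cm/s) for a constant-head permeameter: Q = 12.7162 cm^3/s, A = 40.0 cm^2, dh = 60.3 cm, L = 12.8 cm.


Result: 0.067482 cm/s

Derivation:
Compute hydraulic gradient:
i = dh / L = 60.3 / 12.8 = 4.71094
Then apply Darcy's law:
k = Q / (A * i)
k = 12.7162 / (40.0 * 4.71094)
k = 12.7162 / 188.437
k = 0.067482 cm/s


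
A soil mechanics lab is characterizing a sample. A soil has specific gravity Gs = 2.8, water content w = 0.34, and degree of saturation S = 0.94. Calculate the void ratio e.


Using the relation e = Gs * w / S
e = 2.8 * 0.34 / 0.94
e = 1.0128


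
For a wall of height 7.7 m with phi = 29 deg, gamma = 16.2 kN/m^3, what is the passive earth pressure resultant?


Compute passive earth pressure coefficient:
Kp = tan^2(45 + phi/2) = tan^2(59.5) = 2.88206
Compute passive force:
Pp = 0.5 * Kp * gamma * H^2
Pp = 0.5 * 2.88206 * 16.2 * 7.7^2
Pp = 1384.11 kN/m


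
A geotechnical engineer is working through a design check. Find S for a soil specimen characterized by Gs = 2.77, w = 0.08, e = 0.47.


Using S = Gs * w / e
S = 2.77 * 0.08 / 0.47
S = 0.4715


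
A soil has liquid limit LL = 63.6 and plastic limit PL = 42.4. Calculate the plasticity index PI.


Using PI = LL - PL
PI = 63.6 - 42.4
PI = 21.2


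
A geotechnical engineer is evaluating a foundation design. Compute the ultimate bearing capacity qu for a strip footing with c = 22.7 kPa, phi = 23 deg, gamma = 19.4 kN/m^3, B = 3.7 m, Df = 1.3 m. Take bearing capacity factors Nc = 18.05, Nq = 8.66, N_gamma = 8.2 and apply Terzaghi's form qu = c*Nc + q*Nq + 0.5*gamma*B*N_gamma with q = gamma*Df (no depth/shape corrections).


Result: 922.44 kPa

Derivation:
Compute qu = c*Nc + gamma*Df*Nq + 0.5*gamma*B*N_gamma
Term 1: 22.7 * 18.05 = 409.735
Term 2: 19.4 * 1.3 * 8.66 = 218.4052
Term 3: 0.5 * 19.4 * 3.7 * 8.2 = 294.298
qu = 409.735 + 218.4052 + 294.298
qu = 922.44 kPa


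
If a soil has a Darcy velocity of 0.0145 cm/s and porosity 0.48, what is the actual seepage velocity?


Using v_s = v_d / n
v_s = 0.0145 / 0.48
v_s = 0.03021 cm/s


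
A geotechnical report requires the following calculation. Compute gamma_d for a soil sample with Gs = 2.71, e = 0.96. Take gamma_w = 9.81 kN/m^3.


Result: 13.564 kN/m^3

Derivation:
Using gamma_d = Gs * gamma_w / (1 + e)
gamma_d = 2.71 * 9.81 / (1 + 0.96)
gamma_d = 2.71 * 9.81 / 1.96
gamma_d = 13.564 kN/m^3


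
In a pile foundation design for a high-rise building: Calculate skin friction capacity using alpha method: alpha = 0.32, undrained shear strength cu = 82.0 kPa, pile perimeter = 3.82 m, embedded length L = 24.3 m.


Using Qs = alpha * cu * perimeter * L
Qs = 0.32 * 82.0 * 3.82 * 24.3
Qs = 2435.75 kN


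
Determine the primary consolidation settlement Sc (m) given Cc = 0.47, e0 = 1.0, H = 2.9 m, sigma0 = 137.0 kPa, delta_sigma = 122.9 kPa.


Result: 0.1895 m

Derivation:
Using Sc = Cc * H / (1 + e0) * log10((sigma0 + delta_sigma) / sigma0)
Stress ratio = (137.0 + 122.9) / 137.0 = 1.89708
log10(1.89708) = 0.278086
Cc * H / (1 + e0) = 0.47 * 2.9 / (1 + 1.0) = 0.6815
Sc = 0.6815 * 0.278086
Sc = 0.1895 m


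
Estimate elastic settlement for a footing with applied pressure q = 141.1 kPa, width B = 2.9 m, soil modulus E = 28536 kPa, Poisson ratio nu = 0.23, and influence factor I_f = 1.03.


Result: 13.988 mm

Derivation:
Using Se = q * B * (1 - nu^2) * I_f / E
1 - nu^2 = 1 - 0.23^2 = 0.9471
Se = 141.1 * 2.9 * 0.9471 * 1.03 / 28536
Se = 0.013988 m
Convert to mm: Se = 0.013988 * 1000 = 13.988 mm


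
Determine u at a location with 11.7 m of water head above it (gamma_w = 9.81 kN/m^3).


Using u = gamma_w * h_w
u = 9.81 * 11.7
u = 114.78 kPa


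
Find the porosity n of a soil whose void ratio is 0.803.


Using the relation n = e / (1 + e)
n = 0.803 / (1 + 0.803)
n = 0.803 / 1.803
n = 0.4454


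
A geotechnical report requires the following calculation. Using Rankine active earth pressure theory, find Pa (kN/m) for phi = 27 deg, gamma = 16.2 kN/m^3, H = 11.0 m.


Compute active earth pressure coefficient:
Ka = tan^2(45 - phi/2) = tan^2(31.5) = 0.375525
Compute active force:
Pa = 0.5 * Ka * gamma * H^2
Pa = 0.5 * 0.375525 * 16.2 * 11.0^2
Pa = 368.05 kN/m


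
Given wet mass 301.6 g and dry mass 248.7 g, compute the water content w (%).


Result: 21.27 %

Derivation:
Using w = (m_wet - m_dry) / m_dry * 100
m_wet - m_dry = 301.6 - 248.7 = 52.9 g
w = 52.9 / 248.7 * 100
w = 21.27 %


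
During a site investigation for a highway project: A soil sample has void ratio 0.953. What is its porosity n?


Using the relation n = e / (1 + e)
n = 0.953 / (1 + 0.953)
n = 0.953 / 1.953
n = 0.488


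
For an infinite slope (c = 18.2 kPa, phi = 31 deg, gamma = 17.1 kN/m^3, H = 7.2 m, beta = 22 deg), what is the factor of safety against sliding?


Using Fs = c / (gamma*H*sin(beta)*cos(beta)) + tan(phi)/tan(beta)
Cohesion contribution = 18.2 / (17.1*7.2*sin(22)*cos(22))
Cohesion contribution = 0.4256
Friction contribution = tan(31)/tan(22) = 1.48718
Fs = 0.4256 + 1.48718
Fs = 1.913


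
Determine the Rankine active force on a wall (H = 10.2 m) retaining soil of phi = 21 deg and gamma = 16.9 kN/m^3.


Compute active earth pressure coefficient:
Ka = tan^2(45 - phi/2) = tan^2(34.5) = 0.472355
Compute active force:
Pa = 0.5 * Ka * gamma * H^2
Pa = 0.5 * 0.472355 * 16.9 * 10.2^2
Pa = 415.27 kN/m


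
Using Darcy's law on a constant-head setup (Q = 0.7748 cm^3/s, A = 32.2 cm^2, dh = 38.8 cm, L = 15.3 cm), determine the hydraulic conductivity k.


Compute hydraulic gradient:
i = dh / L = 38.8 / 15.3 = 2.53595
Then apply Darcy's law:
k = Q / (A * i)
k = 0.7748 / (32.2 * 2.53595)
k = 0.7748 / 81.6575
k = 0.009488 cm/s


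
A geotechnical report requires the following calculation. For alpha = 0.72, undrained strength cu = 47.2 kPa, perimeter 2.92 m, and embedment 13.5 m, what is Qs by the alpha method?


Using Qs = alpha * cu * perimeter * L
Qs = 0.72 * 47.2 * 2.92 * 13.5
Qs = 1339.65 kN


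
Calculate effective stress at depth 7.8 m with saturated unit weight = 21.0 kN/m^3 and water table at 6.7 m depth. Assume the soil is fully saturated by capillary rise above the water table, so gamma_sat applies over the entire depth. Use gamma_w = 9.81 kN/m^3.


Result: 153.01 kPa

Derivation:
Total stress = gamma_sat * depth
sigma = 21.0 * 7.8 = 163.8 kPa
Pore water pressure u = gamma_w * (depth - d_wt)
u = 9.81 * (7.8 - 6.7) = 10.791 kPa
Effective stress = sigma - u
sigma' = 163.8 - 10.791 = 153.01 kPa


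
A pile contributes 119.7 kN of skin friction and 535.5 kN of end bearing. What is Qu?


Result: 655.2 kN

Derivation:
Using Qu = Qf + Qb
Qu = 119.7 + 535.5
Qu = 655.2 kN


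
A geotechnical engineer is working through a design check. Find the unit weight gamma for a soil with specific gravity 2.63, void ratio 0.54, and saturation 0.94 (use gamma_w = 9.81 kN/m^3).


Result: 19.987 kN/m^3

Derivation:
Using gamma = gamma_w * (Gs + S*e) / (1 + e)
Numerator: Gs + S*e = 2.63 + 0.94*0.54 = 3.1376
Denominator: 1 + e = 1 + 0.54 = 1.54
gamma = 9.81 * 3.1376 / 1.54
gamma = 19.987 kN/m^3


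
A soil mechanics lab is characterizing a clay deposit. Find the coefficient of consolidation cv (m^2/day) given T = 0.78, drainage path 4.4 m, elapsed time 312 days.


Using cv = T * H_dr^2 / t
H_dr^2 = 4.4^2 = 19.36
cv = 0.78 * 19.36 / 312
cv = 0.0484 m^2/day


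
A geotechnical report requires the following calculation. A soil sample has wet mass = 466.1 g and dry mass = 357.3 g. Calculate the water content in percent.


Using w = (m_wet - m_dry) / m_dry * 100
m_wet - m_dry = 466.1 - 357.3 = 108.8 g
w = 108.8 / 357.3 * 100
w = 30.45 %


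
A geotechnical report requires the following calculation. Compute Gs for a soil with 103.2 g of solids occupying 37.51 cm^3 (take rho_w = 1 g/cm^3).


Using Gs = m_s / (V_s * rho_w)
Since rho_w = 1 g/cm^3:
Gs = 103.2 / 37.51
Gs = 2.751


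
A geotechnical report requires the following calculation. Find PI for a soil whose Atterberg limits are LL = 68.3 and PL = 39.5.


Result: 28.8

Derivation:
Using PI = LL - PL
PI = 68.3 - 39.5
PI = 28.8


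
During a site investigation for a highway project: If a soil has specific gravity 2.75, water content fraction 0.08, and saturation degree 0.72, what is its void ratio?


Using the relation e = Gs * w / S
e = 2.75 * 0.08 / 0.72
e = 0.3056


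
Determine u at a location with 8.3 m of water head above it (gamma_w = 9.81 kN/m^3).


Using u = gamma_w * h_w
u = 9.81 * 8.3
u = 81.42 kPa


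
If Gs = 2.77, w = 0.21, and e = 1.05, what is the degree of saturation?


Using S = Gs * w / e
S = 2.77 * 0.21 / 1.05
S = 0.554


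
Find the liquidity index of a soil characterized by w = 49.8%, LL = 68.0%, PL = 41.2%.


Result: 0.321

Derivation:
First compute the plasticity index:
PI = LL - PL = 68.0 - 41.2 = 26.8
Then compute the liquidity index:
LI = (w - PL) / PI
LI = (49.8 - 41.2) / 26.8
LI = 0.321


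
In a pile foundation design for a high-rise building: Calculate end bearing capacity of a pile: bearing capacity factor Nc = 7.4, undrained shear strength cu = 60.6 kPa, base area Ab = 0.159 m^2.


Using Qb = Nc * cu * Ab
Qb = 7.4 * 60.6 * 0.159
Qb = 71.3 kN


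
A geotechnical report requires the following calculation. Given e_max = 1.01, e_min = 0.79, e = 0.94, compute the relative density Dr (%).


Using Dr = (e_max - e) / (e_max - e_min) * 100
e_max - e = 1.01 - 0.94 = 0.07
e_max - e_min = 1.01 - 0.79 = 0.22
Dr = 0.07 / 0.22 * 100
Dr = 31.82 %


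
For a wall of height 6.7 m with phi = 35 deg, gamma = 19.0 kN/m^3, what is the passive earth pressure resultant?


Compute passive earth pressure coefficient:
Kp = tan^2(45 + phi/2) = tan^2(62.5) = 3.690172
Compute passive force:
Pp = 0.5 * Kp * gamma * H^2
Pp = 0.5 * 3.690172 * 19.0 * 6.7^2
Pp = 1573.69 kN/m


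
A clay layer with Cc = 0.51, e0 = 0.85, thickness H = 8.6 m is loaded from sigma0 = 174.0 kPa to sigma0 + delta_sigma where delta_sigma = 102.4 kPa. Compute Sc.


Using Sc = Cc * H / (1 + e0) * log10((sigma0 + delta_sigma) / sigma0)
Stress ratio = (174.0 + 102.4) / 174.0 = 1.58851
log10(1.58851) = 0.200989
Cc * H / (1 + e0) = 0.51 * 8.6 / (1 + 0.85) = 2.37081
Sc = 2.37081 * 0.200989
Sc = 0.4765 m


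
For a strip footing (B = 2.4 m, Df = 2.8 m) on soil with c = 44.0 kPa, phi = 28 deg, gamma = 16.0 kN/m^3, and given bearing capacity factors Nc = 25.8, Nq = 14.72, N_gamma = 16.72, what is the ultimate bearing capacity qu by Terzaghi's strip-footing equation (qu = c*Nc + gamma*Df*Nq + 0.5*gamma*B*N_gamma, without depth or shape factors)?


Result: 2115.68 kPa

Derivation:
Compute qu = c*Nc + gamma*Df*Nq + 0.5*gamma*B*N_gamma
Term 1: 44.0 * 25.8 = 1135.2
Term 2: 16.0 * 2.8 * 14.72 = 659.456
Term 3: 0.5 * 16.0 * 2.4 * 16.72 = 321.024
qu = 1135.2 + 659.456 + 321.024
qu = 2115.68 kPa


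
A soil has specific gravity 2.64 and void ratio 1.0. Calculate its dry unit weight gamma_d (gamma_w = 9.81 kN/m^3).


Using gamma_d = Gs * gamma_w / (1 + e)
gamma_d = 2.64 * 9.81 / (1 + 1.0)
gamma_d = 2.64 * 9.81 / 2.0
gamma_d = 12.949 kN/m^3


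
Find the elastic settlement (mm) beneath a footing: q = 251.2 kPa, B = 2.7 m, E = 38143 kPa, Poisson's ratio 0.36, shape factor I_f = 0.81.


Using Se = q * B * (1 - nu^2) * I_f / E
1 - nu^2 = 1 - 0.36^2 = 0.8704
Se = 251.2 * 2.7 * 0.8704 * 0.81 / 38143
Se = 0.012536 m
Convert to mm: Se = 0.012536 * 1000 = 12.536 mm


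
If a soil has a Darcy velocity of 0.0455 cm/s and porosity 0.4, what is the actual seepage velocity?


Using v_s = v_d / n
v_s = 0.0455 / 0.4
v_s = 0.11375 cm/s


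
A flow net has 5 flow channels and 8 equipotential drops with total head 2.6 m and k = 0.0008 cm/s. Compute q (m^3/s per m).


Result: 1.3e-05 m^3/s per m

Derivation:
Convert k to m/s for unit consistency with H:
k = 0.0008 cm/s = 0.0008 / 100 m/s = 8e-06 m/s
Using q = k * H * Nf / Nd
Nf / Nd = 5 / 8 = 0.625
q = 8e-06 * 2.6 * 0.625
q = 1.3e-05 m^3/s per m


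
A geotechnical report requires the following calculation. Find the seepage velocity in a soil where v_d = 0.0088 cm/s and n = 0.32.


Using v_s = v_d / n
v_s = 0.0088 / 0.32
v_s = 0.0275 cm/s


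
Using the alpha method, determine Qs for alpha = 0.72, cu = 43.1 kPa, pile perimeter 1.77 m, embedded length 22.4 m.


Using Qs = alpha * cu * perimeter * L
Qs = 0.72 * 43.1 * 1.77 * 22.4
Qs = 1230.36 kN


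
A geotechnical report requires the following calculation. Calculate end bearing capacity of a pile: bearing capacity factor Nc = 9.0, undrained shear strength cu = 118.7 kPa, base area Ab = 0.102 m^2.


Using Qb = Nc * cu * Ab
Qb = 9.0 * 118.7 * 0.102
Qb = 108.97 kN


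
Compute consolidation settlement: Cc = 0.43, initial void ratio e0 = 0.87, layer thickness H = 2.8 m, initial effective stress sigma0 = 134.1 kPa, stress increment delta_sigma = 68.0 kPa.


Using Sc = Cc * H / (1 + e0) * log10((sigma0 + delta_sigma) / sigma0)
Stress ratio = (134.1 + 68.0) / 134.1 = 1.50708
log10(1.50708) = 0.178138
Cc * H / (1 + e0) = 0.43 * 2.8 / (1 + 0.87) = 0.64385
Sc = 0.64385 * 0.178138
Sc = 0.1147 m


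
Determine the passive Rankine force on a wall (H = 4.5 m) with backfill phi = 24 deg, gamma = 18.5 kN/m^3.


Compute passive earth pressure coefficient:
Kp = tan^2(45 + phi/2) = tan^2(57.0) = 2.371184
Compute passive force:
Pp = 0.5 * Kp * gamma * H^2
Pp = 0.5 * 2.371184 * 18.5 * 4.5^2
Pp = 444.15 kN/m


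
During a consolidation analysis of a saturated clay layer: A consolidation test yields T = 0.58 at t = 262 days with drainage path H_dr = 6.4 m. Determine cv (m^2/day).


Result: 0.09067 m^2/day

Derivation:
Using cv = T * H_dr^2 / t
H_dr^2 = 6.4^2 = 40.96
cv = 0.58 * 40.96 / 262
cv = 0.09067 m^2/day


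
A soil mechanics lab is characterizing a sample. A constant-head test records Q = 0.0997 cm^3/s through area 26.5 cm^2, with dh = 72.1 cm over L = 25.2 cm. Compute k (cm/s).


Compute hydraulic gradient:
i = dh / L = 72.1 / 25.2 = 2.86111
Then apply Darcy's law:
k = Q / (A * i)
k = 0.0997 / (26.5 * 2.86111)
k = 0.0997 / 75.8194
k = 0.001315 cm/s


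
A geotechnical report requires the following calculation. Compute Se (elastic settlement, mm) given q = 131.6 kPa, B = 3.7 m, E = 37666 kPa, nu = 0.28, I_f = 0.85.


Using Se = q * B * (1 - nu^2) * I_f / E
1 - nu^2 = 1 - 0.28^2 = 0.9216
Se = 131.6 * 3.7 * 0.9216 * 0.85 / 37666
Se = 0.010127 m
Convert to mm: Se = 0.010127 * 1000 = 10.127 mm


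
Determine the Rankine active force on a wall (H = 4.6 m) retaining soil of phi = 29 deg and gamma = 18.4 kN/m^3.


Result: 67.55 kN/m

Derivation:
Compute active earth pressure coefficient:
Ka = tan^2(45 - phi/2) = tan^2(30.5) = 0.346974
Compute active force:
Pa = 0.5 * Ka * gamma * H^2
Pa = 0.5 * 0.346974 * 18.4 * 4.6^2
Pa = 67.55 kN/m


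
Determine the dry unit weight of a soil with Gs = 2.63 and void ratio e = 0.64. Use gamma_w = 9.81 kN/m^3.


Result: 15.732 kN/m^3

Derivation:
Using gamma_d = Gs * gamma_w / (1 + e)
gamma_d = 2.63 * 9.81 / (1 + 0.64)
gamma_d = 2.63 * 9.81 / 1.64
gamma_d = 15.732 kN/m^3


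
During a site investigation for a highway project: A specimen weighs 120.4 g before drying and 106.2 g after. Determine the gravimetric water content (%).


Using w = (m_wet - m_dry) / m_dry * 100
m_wet - m_dry = 120.4 - 106.2 = 14.2 g
w = 14.2 / 106.2 * 100
w = 13.37 %


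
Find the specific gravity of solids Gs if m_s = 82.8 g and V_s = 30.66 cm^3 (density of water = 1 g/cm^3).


Result: 2.701

Derivation:
Using Gs = m_s / (V_s * rho_w)
Since rho_w = 1 g/cm^3:
Gs = 82.8 / 30.66
Gs = 2.701


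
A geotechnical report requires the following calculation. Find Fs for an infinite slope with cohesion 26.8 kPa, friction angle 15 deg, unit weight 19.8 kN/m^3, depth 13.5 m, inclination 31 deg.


Using Fs = c / (gamma*H*sin(beta)*cos(beta)) + tan(phi)/tan(beta)
Cohesion contribution = 26.8 / (19.8*13.5*sin(31)*cos(31))
Cohesion contribution = 0.227107
Friction contribution = tan(15)/tan(31) = 0.445942
Fs = 0.227107 + 0.445942
Fs = 0.673


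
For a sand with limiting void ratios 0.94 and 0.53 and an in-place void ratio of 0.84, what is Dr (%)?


Result: 24.39 %

Derivation:
Using Dr = (e_max - e) / (e_max - e_min) * 100
e_max - e = 0.94 - 0.84 = 0.1
e_max - e_min = 0.94 - 0.53 = 0.41
Dr = 0.1 / 0.41 * 100
Dr = 24.39 %


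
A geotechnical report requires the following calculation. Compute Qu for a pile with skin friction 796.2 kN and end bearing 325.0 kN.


Using Qu = Qf + Qb
Qu = 796.2 + 325.0
Qu = 1121.2 kN


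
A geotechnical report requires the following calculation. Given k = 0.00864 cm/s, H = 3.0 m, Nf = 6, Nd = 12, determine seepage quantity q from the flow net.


Result: 0.0001296 m^3/s per m

Derivation:
Convert k to m/s for unit consistency with H:
k = 0.00864 cm/s = 0.00864 / 100 m/s = 8.64e-05 m/s
Using q = k * H * Nf / Nd
Nf / Nd = 6 / 12 = 0.5
q = 8.64e-05 * 3.0 * 0.5
q = 0.0001296 m^3/s per m


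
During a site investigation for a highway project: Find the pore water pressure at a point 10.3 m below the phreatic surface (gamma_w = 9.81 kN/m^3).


Result: 101.04 kPa

Derivation:
Using u = gamma_w * h_w
u = 9.81 * 10.3
u = 101.04 kPa


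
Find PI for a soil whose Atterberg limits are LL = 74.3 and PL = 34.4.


Using PI = LL - PL
PI = 74.3 - 34.4
PI = 39.9


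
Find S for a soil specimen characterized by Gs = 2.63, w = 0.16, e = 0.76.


Result: 0.5537

Derivation:
Using S = Gs * w / e
S = 2.63 * 0.16 / 0.76
S = 0.5537


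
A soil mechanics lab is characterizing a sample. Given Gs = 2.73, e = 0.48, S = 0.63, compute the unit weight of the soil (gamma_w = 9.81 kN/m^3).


Using gamma = gamma_w * (Gs + S*e) / (1 + e)
Numerator: Gs + S*e = 2.73 + 0.63*0.48 = 3.0324
Denominator: 1 + e = 1 + 0.48 = 1.48
gamma = 9.81 * 3.0324 / 1.48
gamma = 20.1 kN/m^3


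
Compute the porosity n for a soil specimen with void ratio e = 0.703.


Result: 0.4128

Derivation:
Using the relation n = e / (1 + e)
n = 0.703 / (1 + 0.703)
n = 0.703 / 1.703
n = 0.4128


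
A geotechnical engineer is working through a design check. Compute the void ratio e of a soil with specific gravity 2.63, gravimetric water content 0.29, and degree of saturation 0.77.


Result: 0.9905

Derivation:
Using the relation e = Gs * w / S
e = 2.63 * 0.29 / 0.77
e = 0.9905


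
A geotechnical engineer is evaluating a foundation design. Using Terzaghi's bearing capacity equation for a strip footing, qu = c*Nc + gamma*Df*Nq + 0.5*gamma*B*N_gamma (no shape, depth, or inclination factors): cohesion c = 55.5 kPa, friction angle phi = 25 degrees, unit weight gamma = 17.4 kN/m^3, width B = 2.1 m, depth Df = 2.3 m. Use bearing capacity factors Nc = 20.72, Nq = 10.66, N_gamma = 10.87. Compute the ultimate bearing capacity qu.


Result: 1775.17 kPa

Derivation:
Compute qu = c*Nc + gamma*Df*Nq + 0.5*gamma*B*N_gamma
Term 1: 55.5 * 20.72 = 1149.96
Term 2: 17.4 * 2.3 * 10.66 = 426.6132
Term 3: 0.5 * 17.4 * 2.1 * 10.87 = 198.5949
qu = 1149.96 + 426.6132 + 198.5949
qu = 1775.17 kPa


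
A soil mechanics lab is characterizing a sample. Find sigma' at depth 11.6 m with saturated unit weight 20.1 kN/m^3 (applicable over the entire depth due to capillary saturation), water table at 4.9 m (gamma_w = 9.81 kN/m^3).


Result: 167.43 kPa

Derivation:
Total stress = gamma_sat * depth
sigma = 20.1 * 11.6 = 233.16 kPa
Pore water pressure u = gamma_w * (depth - d_wt)
u = 9.81 * (11.6 - 4.9) = 65.727 kPa
Effective stress = sigma - u
sigma' = 233.16 - 65.727 = 167.43 kPa


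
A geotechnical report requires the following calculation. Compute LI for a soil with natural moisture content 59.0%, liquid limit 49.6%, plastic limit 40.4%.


Result: 2.022

Derivation:
First compute the plasticity index:
PI = LL - PL = 49.6 - 40.4 = 9.2
Then compute the liquidity index:
LI = (w - PL) / PI
LI = (59.0 - 40.4) / 9.2
LI = 2.022


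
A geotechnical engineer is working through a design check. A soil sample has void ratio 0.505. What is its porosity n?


Using the relation n = e / (1 + e)
n = 0.505 / (1 + 0.505)
n = 0.505 / 1.505
n = 0.3355


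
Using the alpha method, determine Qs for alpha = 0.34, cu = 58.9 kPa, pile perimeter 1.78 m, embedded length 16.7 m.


Using Qs = alpha * cu * perimeter * L
Qs = 0.34 * 58.9 * 1.78 * 16.7
Qs = 595.29 kN


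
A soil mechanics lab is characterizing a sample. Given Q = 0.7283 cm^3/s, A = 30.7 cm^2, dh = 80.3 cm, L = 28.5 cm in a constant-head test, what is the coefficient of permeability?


Compute hydraulic gradient:
i = dh / L = 80.3 / 28.5 = 2.81754
Then apply Darcy's law:
k = Q / (A * i)
k = 0.7283 / (30.7 * 2.81754)
k = 0.7283 / 86.4986
k = 0.00842 cm/s


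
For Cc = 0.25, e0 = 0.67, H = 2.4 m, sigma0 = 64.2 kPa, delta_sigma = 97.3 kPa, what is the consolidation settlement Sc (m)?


Using Sc = Cc * H / (1 + e0) * log10((sigma0 + delta_sigma) / sigma0)
Stress ratio = (64.2 + 97.3) / 64.2 = 2.51558
log10(2.51558) = 0.400637
Cc * H / (1 + e0) = 0.25 * 2.4 / (1 + 0.67) = 0.359281
Sc = 0.359281 * 0.400637
Sc = 0.1439 m


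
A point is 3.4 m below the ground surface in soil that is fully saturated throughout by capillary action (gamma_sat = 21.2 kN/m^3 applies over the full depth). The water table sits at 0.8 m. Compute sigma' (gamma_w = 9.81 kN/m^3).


Result: 46.57 kPa

Derivation:
Total stress = gamma_sat * depth
sigma = 21.2 * 3.4 = 72.08 kPa
Pore water pressure u = gamma_w * (depth - d_wt)
u = 9.81 * (3.4 - 0.8) = 25.506 kPa
Effective stress = sigma - u
sigma' = 72.08 - 25.506 = 46.57 kPa


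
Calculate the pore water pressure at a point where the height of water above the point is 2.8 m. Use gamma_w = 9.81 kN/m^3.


Using u = gamma_w * h_w
u = 9.81 * 2.8
u = 27.47 kPa


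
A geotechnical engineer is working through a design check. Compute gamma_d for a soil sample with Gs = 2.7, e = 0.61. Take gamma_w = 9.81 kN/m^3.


Using gamma_d = Gs * gamma_w / (1 + e)
gamma_d = 2.7 * 9.81 / (1 + 0.61)
gamma_d = 2.7 * 9.81 / 1.61
gamma_d = 16.452 kN/m^3


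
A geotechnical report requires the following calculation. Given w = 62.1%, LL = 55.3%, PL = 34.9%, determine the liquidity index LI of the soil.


First compute the plasticity index:
PI = LL - PL = 55.3 - 34.9 = 20.4
Then compute the liquidity index:
LI = (w - PL) / PI
LI = (62.1 - 34.9) / 20.4
LI = 1.333


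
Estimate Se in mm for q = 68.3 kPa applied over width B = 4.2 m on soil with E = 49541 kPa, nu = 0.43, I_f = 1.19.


Using Se = q * B * (1 - nu^2) * I_f / E
1 - nu^2 = 1 - 0.43^2 = 0.8151
Se = 68.3 * 4.2 * 0.8151 * 1.19 / 49541
Se = 0.005616 m
Convert to mm: Se = 0.005616 * 1000 = 5.616 mm


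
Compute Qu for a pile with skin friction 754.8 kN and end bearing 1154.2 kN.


Using Qu = Qf + Qb
Qu = 754.8 + 1154.2
Qu = 1909.0 kN


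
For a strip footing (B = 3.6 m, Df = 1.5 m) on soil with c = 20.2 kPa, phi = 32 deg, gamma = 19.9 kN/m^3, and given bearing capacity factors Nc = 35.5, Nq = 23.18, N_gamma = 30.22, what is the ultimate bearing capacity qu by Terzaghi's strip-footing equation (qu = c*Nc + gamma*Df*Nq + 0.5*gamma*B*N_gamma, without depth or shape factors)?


Compute qu = c*Nc + gamma*Df*Nq + 0.5*gamma*B*N_gamma
Term 1: 20.2 * 35.5 = 717.1
Term 2: 19.9 * 1.5 * 23.18 = 691.923
Term 3: 0.5 * 19.9 * 3.6 * 30.22 = 1082.4804
qu = 717.1 + 691.923 + 1082.4804
qu = 2491.5 kPa


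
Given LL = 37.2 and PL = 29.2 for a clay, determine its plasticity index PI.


Using PI = LL - PL
PI = 37.2 - 29.2
PI = 8.0


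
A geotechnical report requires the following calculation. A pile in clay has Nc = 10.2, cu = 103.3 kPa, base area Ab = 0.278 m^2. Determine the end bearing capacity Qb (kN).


Using Qb = Nc * cu * Ab
Qb = 10.2 * 103.3 * 0.278
Qb = 292.92 kN


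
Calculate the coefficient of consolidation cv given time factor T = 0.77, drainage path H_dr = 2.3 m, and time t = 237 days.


Result: 0.01719 m^2/day

Derivation:
Using cv = T * H_dr^2 / t
H_dr^2 = 2.3^2 = 5.29
cv = 0.77 * 5.29 / 237
cv = 0.01719 m^2/day


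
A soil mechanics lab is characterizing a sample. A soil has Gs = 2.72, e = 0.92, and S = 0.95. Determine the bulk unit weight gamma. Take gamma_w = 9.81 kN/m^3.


Result: 18.363 kN/m^3

Derivation:
Using gamma = gamma_w * (Gs + S*e) / (1 + e)
Numerator: Gs + S*e = 2.72 + 0.95*0.92 = 3.594
Denominator: 1 + e = 1 + 0.92 = 1.92
gamma = 9.81 * 3.594 / 1.92
gamma = 18.363 kN/m^3


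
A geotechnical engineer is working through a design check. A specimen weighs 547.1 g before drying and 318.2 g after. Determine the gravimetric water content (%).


Using w = (m_wet - m_dry) / m_dry * 100
m_wet - m_dry = 547.1 - 318.2 = 228.9 g
w = 228.9 / 318.2 * 100
w = 71.94 %


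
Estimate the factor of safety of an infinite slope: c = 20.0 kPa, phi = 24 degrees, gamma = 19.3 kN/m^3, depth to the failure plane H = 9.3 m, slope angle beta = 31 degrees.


Using Fs = c / (gamma*H*sin(beta)*cos(beta)) + tan(phi)/tan(beta)
Cohesion contribution = 20.0 / (19.3*9.3*sin(31)*cos(31))
Cohesion contribution = 0.252397
Friction contribution = tan(24)/tan(31) = 0.740985
Fs = 0.252397 + 0.740985
Fs = 0.993


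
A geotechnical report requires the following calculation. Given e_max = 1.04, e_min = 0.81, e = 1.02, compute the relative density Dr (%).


Result: 8.7 %

Derivation:
Using Dr = (e_max - e) / (e_max - e_min) * 100
e_max - e = 1.04 - 1.02 = 0.02
e_max - e_min = 1.04 - 0.81 = 0.23
Dr = 0.02 / 0.23 * 100
Dr = 8.7 %


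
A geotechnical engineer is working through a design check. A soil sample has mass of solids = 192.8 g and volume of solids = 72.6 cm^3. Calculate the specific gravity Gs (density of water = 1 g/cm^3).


Using Gs = m_s / (V_s * rho_w)
Since rho_w = 1 g/cm^3:
Gs = 192.8 / 72.6
Gs = 2.656


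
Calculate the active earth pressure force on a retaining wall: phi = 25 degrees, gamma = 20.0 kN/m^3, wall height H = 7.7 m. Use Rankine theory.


Compute active earth pressure coefficient:
Ka = tan^2(45 - phi/2) = tan^2(32.5) = 0.405859
Compute active force:
Pa = 0.5 * Ka * gamma * H^2
Pa = 0.5 * 0.405859 * 20.0 * 7.7^2
Pa = 240.63 kN/m


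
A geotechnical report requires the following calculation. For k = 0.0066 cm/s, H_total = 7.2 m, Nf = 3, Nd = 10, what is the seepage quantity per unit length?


Result: 0.0001426 m^3/s per m

Derivation:
Convert k to m/s for unit consistency with H:
k = 0.0066 cm/s = 0.0066 / 100 m/s = 6.6e-05 m/s
Using q = k * H * Nf / Nd
Nf / Nd = 3 / 10 = 0.3
q = 6.6e-05 * 7.2 * 0.3
q = 0.0001426 m^3/s per m


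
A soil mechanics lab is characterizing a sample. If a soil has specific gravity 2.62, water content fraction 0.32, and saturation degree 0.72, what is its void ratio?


Using the relation e = Gs * w / S
e = 2.62 * 0.32 / 0.72
e = 1.1644


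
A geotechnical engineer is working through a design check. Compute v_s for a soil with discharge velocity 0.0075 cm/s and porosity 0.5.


Using v_s = v_d / n
v_s = 0.0075 / 0.5
v_s = 0.015 cm/s


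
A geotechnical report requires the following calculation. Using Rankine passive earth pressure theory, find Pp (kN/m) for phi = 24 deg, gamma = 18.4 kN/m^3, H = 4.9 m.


Compute passive earth pressure coefficient:
Kp = tan^2(45 + phi/2) = tan^2(57.0) = 2.371184
Compute passive force:
Pp = 0.5 * Kp * gamma * H^2
Pp = 0.5 * 2.371184 * 18.4 * 4.9^2
Pp = 523.78 kN/m


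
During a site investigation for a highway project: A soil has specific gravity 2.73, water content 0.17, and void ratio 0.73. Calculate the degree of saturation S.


Using S = Gs * w / e
S = 2.73 * 0.17 / 0.73
S = 0.6358


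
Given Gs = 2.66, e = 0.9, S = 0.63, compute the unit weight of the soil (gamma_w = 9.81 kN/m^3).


Using gamma = gamma_w * (Gs + S*e) / (1 + e)
Numerator: Gs + S*e = 2.66 + 0.63*0.9 = 3.227
Denominator: 1 + e = 1 + 0.9 = 1.9
gamma = 9.81 * 3.227 / 1.9
gamma = 16.662 kN/m^3


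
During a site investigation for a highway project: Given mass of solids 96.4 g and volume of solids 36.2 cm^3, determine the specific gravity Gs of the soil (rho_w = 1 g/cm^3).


Using Gs = m_s / (V_s * rho_w)
Since rho_w = 1 g/cm^3:
Gs = 96.4 / 36.2
Gs = 2.663


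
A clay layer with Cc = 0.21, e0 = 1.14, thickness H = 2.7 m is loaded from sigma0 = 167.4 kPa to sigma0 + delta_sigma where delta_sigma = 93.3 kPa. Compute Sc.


Result: 0.051 m

Derivation:
Using Sc = Cc * H / (1 + e0) * log10((sigma0 + delta_sigma) / sigma0)
Stress ratio = (167.4 + 93.3) / 167.4 = 1.55735
log10(1.55735) = 0.192386
Cc * H / (1 + e0) = 0.21 * 2.7 / (1 + 1.14) = 0.264953
Sc = 0.264953 * 0.192386
Sc = 0.051 m


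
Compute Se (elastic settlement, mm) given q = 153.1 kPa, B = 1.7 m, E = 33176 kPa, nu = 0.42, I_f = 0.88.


Using Se = q * B * (1 - nu^2) * I_f / E
1 - nu^2 = 1 - 0.42^2 = 0.8236
Se = 153.1 * 1.7 * 0.8236 * 0.88 / 33176
Se = 0.005686 m
Convert to mm: Se = 0.005686 * 1000 = 5.686 mm


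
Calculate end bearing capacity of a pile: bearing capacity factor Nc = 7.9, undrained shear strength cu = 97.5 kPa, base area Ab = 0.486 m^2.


Using Qb = Nc * cu * Ab
Qb = 7.9 * 97.5 * 0.486
Qb = 374.34 kN


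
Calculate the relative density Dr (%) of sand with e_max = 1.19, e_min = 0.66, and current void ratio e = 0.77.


Using Dr = (e_max - e) / (e_max - e_min) * 100
e_max - e = 1.19 - 0.77 = 0.42
e_max - e_min = 1.19 - 0.66 = 0.53
Dr = 0.42 / 0.53 * 100
Dr = 79.25 %


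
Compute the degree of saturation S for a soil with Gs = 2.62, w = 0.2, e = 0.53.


Using S = Gs * w / e
S = 2.62 * 0.2 / 0.53
S = 0.9887


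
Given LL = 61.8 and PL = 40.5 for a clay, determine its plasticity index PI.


Using PI = LL - PL
PI = 61.8 - 40.5
PI = 21.3


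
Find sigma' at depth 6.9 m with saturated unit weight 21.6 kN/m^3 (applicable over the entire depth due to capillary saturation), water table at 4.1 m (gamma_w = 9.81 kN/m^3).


Result: 121.57 kPa

Derivation:
Total stress = gamma_sat * depth
sigma = 21.6 * 6.9 = 149.04 kPa
Pore water pressure u = gamma_w * (depth - d_wt)
u = 9.81 * (6.9 - 4.1) = 27.468 kPa
Effective stress = sigma - u
sigma' = 149.04 - 27.468 = 121.57 kPa


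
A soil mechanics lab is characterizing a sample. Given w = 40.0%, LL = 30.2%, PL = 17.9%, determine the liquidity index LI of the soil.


First compute the plasticity index:
PI = LL - PL = 30.2 - 17.9 = 12.3
Then compute the liquidity index:
LI = (w - PL) / PI
LI = (40.0 - 17.9) / 12.3
LI = 1.797


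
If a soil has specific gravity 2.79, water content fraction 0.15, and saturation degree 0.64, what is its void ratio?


Result: 0.6539

Derivation:
Using the relation e = Gs * w / S
e = 2.79 * 0.15 / 0.64
e = 0.6539


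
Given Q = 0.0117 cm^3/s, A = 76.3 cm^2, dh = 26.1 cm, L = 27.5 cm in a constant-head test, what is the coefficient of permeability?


Result: 0.000162 cm/s

Derivation:
Compute hydraulic gradient:
i = dh / L = 26.1 / 27.5 = 0.949091
Then apply Darcy's law:
k = Q / (A * i)
k = 0.0117 / (76.3 * 0.949091)
k = 0.0117 / 72.4156
k = 0.000162 cm/s


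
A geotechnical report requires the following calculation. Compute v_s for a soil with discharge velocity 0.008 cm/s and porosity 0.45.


Using v_s = v_d / n
v_s = 0.008 / 0.45
v_s = 0.01778 cm/s


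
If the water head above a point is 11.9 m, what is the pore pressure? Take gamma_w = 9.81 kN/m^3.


Using u = gamma_w * h_w
u = 9.81 * 11.9
u = 116.74 kPa


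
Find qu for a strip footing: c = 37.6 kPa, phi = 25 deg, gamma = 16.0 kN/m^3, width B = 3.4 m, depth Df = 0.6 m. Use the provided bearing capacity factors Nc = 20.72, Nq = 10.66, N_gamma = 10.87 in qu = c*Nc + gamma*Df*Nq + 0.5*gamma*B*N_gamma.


Compute qu = c*Nc + gamma*Df*Nq + 0.5*gamma*B*N_gamma
Term 1: 37.6 * 20.72 = 779.072
Term 2: 16.0 * 0.6 * 10.66 = 102.336
Term 3: 0.5 * 16.0 * 3.4 * 10.87 = 295.664
qu = 779.072 + 102.336 + 295.664
qu = 1177.07 kPa


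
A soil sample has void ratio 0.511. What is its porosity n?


Using the relation n = e / (1 + e)
n = 0.511 / (1 + 0.511)
n = 0.511 / 1.511
n = 0.3382
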